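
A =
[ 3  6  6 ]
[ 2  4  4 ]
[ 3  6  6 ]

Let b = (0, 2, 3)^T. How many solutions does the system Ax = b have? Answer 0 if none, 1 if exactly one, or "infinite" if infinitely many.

0

Row reduce the augmented matrix [A | b].
R2 ← R2 − (2/3)·R1: [0, 0, 0, 2]
R3 ← R3 − R1: [0, 0, 0, 3]
R3 ← R3 − (3/2)·R2: [0, 0, 0, 0]
The echelon form has 2 nonzero rows; the last pivot sits in the augmented column, so rank(A) = 1 but rank([A|b]) = 2.
Since the ranks differ, the system is inconsistent.
It has no solutions.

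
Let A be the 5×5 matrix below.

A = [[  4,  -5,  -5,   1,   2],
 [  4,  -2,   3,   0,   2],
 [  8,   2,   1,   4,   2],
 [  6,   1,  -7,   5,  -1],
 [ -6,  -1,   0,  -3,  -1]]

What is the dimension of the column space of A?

4

Row reduce to echelon form.
R2 ← R2 − R1: [0, 3, 8, -1, 0]
R3 ← R3 − (2)·R1: [0, 12, 11, 2, -2]
R4 ← R4 − (3/2)·R1: [0, 17/2, 1/2, 7/2, -4]
R5 ← R5 + (3/2)·R1: [0, -17/2, -15/2, -3/2, 2]
R3 ← R3 − (4)·R2: [0, 0, -21, 6, -2]
R4 ← R4 − (17/6)·R2: [0, 0, -133/6, 19/3, -4]
R5 ← R5 + (17/6)·R2: [0, 0, 91/6, -13/3, 2]
R4 ← R4 − (19/18)·R3: [0, 0, 0, 0, -17/9]
R5 ← R5 + (13/18)·R3: [0, 0, 0, 0, 5/9]
R5 ← R5 + (5/17)·R4: [0, 0, 0, 0, 0]
Echelon form has 4 nonzero rows, so rank(A) = 4.
The column space has dimension equal to the rank: 4.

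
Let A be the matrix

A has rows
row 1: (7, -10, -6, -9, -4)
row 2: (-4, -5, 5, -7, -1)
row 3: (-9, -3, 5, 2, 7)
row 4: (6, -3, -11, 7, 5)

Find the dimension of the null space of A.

2

Row reduce to echelon form.
R2 ← R2 + (4/7)·R1: [0, -75/7, 11/7, -85/7, -23/7]
R3 ← R3 + (9/7)·R1: [0, -111/7, -19/7, -67/7, 13/7]
R4 ← R4 − (6/7)·R1: [0, 39/7, -41/7, 103/7, 59/7]
R3 ← R3 − (37/25)·R2: [0, 0, -126/25, 42/5, 168/25]
R4 ← R4 + (13/25)·R2: [0, 0, -126/25, 42/5, 168/25]
R4 ← R4 − R3: [0, 0, 0, 0, 0]
3 nonzero rows, so rank(A) = 3.
A has 5 columns; by rank–nullity, nullity = 5 − 3 = 2.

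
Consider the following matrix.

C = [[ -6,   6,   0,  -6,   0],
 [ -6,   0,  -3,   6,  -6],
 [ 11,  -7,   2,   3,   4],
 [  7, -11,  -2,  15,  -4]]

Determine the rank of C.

2

Row reduce to echelon form.
R2 ← R2 − R1: [0, -6, -3, 12, -6]
R3 ← R3 + (11/6)·R1: [0, 4, 2, -8, 4]
R4 ← R4 + (7/6)·R1: [0, -4, -2, 8, -4]
R3 ← R3 + (2/3)·R2: [0, 0, 0, 0, 0]
R4 ← R4 − (2/3)·R2: [0, 0, 0, 0, 0]
Echelon form has 2 nonzero rows, so rank(C) = 2.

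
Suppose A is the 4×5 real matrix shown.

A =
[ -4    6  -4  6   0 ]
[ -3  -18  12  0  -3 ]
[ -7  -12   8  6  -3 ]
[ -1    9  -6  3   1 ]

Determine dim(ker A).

3

Row reduce to echelon form.
R2 ← R2 − (3/4)·R1: [0, -45/2, 15, -9/2, -3]
R3 ← R3 − (7/4)·R1: [0, -45/2, 15, -9/2, -3]
R4 ← R4 − (1/4)·R1: [0, 15/2, -5, 3/2, 1]
R3 ← R3 − R2: [0, 0, 0, 0, 0]
R4 ← R4 + (1/3)·R2: [0, 0, 0, 0, 0]
2 nonzero rows, so rank(A) = 2.
A has 5 columns; by rank–nullity, nullity = 5 − 2 = 3.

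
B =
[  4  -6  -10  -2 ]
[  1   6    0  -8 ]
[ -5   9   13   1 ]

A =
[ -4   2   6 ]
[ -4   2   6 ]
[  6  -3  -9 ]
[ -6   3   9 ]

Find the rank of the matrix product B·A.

1

First compute BA:
[[-40,  20,  60],
 [ 20, -10, -30],
 [ 56, -28, -84]]
Now row reduce the product.
R2 ← R2 + (1/2)·R1: [0, 0, 0]
R3 ← R3 + (7/5)·R1: [0, 0, 0]
1 nonzero row, so rank(BA) = 1.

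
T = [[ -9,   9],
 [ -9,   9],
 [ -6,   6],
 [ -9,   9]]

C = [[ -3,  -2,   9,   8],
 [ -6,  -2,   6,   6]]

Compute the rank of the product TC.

First compute TC:
[[-27,   0, -27, -18],
 [-27,   0, -27, -18],
 [-18,   0, -18, -12],
 [-27,   0, -27, -18]]
Now row reduce the product.
R2 ← R2 − R1: [0, 0, 0, 0]
R3 ← R3 − (2/3)·R1: [0, 0, 0, 0]
R4 ← R4 − R1: [0, 0, 0, 0]
1 nonzero row, so rank(TC) = 1.

1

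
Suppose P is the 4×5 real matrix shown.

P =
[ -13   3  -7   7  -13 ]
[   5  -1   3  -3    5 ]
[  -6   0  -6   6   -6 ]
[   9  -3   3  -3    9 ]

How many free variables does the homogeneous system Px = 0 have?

3

Row reduce to echelon form.
R2 ← R2 + (5/13)·R1: [0, 2/13, 4/13, -4/13, 0]
R3 ← R3 − (6/13)·R1: [0, -18/13, -36/13, 36/13, 0]
R4 ← R4 + (9/13)·R1: [0, -12/13, -24/13, 24/13, 0]
R3 ← R3 + (9)·R2: [0, 0, 0, 0, 0]
R4 ← R4 + (6)·R2: [0, 0, 0, 0, 0]
2 nonzero rows, so rank(P) = 2.
P has 5 columns; by rank–nullity, nullity = 5 − 2 = 3.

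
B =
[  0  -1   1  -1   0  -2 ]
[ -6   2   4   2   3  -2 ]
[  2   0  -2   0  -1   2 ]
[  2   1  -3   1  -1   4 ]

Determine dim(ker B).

4

Row reduce to echelon form.
Swap R1 ↔ R2
R3 ← R3 + (1/3)·R1: [0, 2/3, -2/3, 2/3, 0, 4/3]
R4 ← R4 + (1/3)·R1: [0, 5/3, -5/3, 5/3, 0, 10/3]
R3 ← R3 + (2/3)·R2: [0, 0, 0, 0, 0, 0]
R4 ← R4 + (5/3)·R2: [0, 0, 0, 0, 0, 0]
2 nonzero rows, so rank(B) = 2.
B has 6 columns; by rank–nullity, nullity = 6 − 2 = 4.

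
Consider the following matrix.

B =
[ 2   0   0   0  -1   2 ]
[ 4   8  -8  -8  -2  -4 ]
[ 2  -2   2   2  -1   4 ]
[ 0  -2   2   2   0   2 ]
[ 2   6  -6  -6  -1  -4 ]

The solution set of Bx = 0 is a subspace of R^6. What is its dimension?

4

Row reduce to echelon form.
R2 ← R2 − (2)·R1: [0, 8, -8, -8, 0, -8]
R3 ← R3 − R1: [0, -2, 2, 2, 0, 2]
R5 ← R5 − R1: [0, 6, -6, -6, 0, -6]
R3 ← R3 + (1/4)·R2: [0, 0, 0, 0, 0, 0]
R4 ← R4 + (1/4)·R2: [0, 0, 0, 0, 0, 0]
R5 ← R5 − (3/4)·R2: [0, 0, 0, 0, 0, 0]
2 nonzero rows, so rank(B) = 2.
B has 6 columns; by rank–nullity, nullity = 6 − 2 = 4.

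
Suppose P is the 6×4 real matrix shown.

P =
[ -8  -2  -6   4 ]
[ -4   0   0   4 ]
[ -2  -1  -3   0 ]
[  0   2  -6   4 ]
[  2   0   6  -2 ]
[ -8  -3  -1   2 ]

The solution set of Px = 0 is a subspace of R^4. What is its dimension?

1

Row reduce to echelon form.
R2 ← R2 − (1/2)·R1: [0, 1, 3, 2]
R3 ← R3 − (1/4)·R1: [0, -1/2, -3/2, -1]
R5 ← R5 + (1/4)·R1: [0, -1/2, 9/2, -1]
R6 ← R6 − R1: [0, -1, 5, -2]
R3 ← R3 + (1/2)·R2: [0, 0, 0, 0]
R4 ← R4 − (2)·R2: [0, 0, -12, 0]
R5 ← R5 + (1/2)·R2: [0, 0, 6, 0]
R6 ← R6 + R2: [0, 0, 8, 0]
Swap R3 ↔ R4
R5 ← R5 + (1/2)·R3: [0, 0, 0, 0]
R6 ← R6 + (2/3)·R3: [0, 0, 0, 0]
3 nonzero rows, so rank(P) = 3.
P has 4 columns; by rank–nullity, nullity = 4 − 3 = 1.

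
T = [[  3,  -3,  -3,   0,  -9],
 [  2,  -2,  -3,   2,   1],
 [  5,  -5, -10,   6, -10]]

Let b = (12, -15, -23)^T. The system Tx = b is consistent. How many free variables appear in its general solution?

2

Row reduce the augmented matrix [T | b].
R2 ← R2 − (2/3)·R1: [0, 0, -1, 2, 7, -23]
R3 ← R3 − (5/3)·R1: [0, 0, -5, 6, 5, -43]
R3 ← R3 − (5)·R2: [0, 0, 0, -4, -30, 72]
The echelon form has 3 nonzero rows, and every pivot lies in the first 5 columns, so rank(T) = rank([T|b]) = 3.
The system is consistent.
Free variables = (unknowns) − (rank) = 5 − 3 = 2.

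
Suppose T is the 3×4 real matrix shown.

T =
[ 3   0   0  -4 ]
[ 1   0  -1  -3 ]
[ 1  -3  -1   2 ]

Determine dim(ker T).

1

Row reduce to echelon form.
R2 ← R2 − (1/3)·R1: [0, 0, -1, -5/3]
R3 ← R3 − (1/3)·R1: [0, -3, -1, 10/3]
Swap R2 ↔ R3
3 nonzero rows, so rank(T) = 3.
T has 4 columns; by rank–nullity, nullity = 4 − 3 = 1.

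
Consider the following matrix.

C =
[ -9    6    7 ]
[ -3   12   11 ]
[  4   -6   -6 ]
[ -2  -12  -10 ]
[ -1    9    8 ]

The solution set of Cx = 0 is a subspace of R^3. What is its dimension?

1

Row reduce to echelon form.
R2 ← R2 − (1/3)·R1: [0, 10, 26/3]
R3 ← R3 + (4/9)·R1: [0, -10/3, -26/9]
R4 ← R4 − (2/9)·R1: [0, -40/3, -104/9]
R5 ← R5 − (1/9)·R1: [0, 25/3, 65/9]
R3 ← R3 + (1/3)·R2: [0, 0, 0]
R4 ← R4 + (4/3)·R2: [0, 0, 0]
R5 ← R5 − (5/6)·R2: [0, 0, 0]
2 nonzero rows, so rank(C) = 2.
C has 3 columns; by rank–nullity, nullity = 3 − 2 = 1.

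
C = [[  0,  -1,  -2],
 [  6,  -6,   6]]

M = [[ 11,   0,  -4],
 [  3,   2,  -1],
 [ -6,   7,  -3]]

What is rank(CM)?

2

First compute CM:
[[  9, -16,   7],
 [ 12,  30, -36]]
Now row reduce the product.
R2 ← R2 − (4/3)·R1: [0, 154/3, -136/3]
2 nonzero rows, so rank(CM) = 2.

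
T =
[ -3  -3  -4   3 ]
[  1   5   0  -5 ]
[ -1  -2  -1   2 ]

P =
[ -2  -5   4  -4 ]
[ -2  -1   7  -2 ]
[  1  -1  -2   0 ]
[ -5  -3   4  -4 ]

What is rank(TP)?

2

First compute TP:
[[ -7,  13, -13,   6],
 [ 13,   5,  19,   6],
 [ -5,   2,  -8,   0]]
Now row reduce the product.
R2 ← R2 + (13/7)·R1: [0, 204/7, -36/7, 120/7]
R3 ← R3 − (5/7)·R1: [0, -51/7, 9/7, -30/7]
R3 ← R3 + (1/4)·R2: [0, 0, 0, 0]
2 nonzero rows, so rank(TP) = 2.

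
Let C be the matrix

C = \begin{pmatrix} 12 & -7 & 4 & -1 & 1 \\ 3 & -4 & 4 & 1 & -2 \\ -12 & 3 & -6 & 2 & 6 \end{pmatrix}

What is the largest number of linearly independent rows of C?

3

Row reduce to echelon form.
R2 ← R2 − (1/4)·R1: [0, -9/4, 3, 5/4, -9/4]
R3 ← R3 + R1: [0, -4, -2, 1, 7]
R3 ← R3 − (16/9)·R2: [0, 0, -22/3, -11/9, 11]
Echelon form has 3 nonzero rows, so rank(C) = 3.
The rank gives the maximum number of linearly independent rows: 3.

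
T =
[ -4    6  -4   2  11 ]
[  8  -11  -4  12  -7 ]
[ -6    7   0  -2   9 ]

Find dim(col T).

3

Row reduce to echelon form.
R2 ← R2 + (2)·R1: [0, 1, -12, 16, 15]
R3 ← R3 − (3/2)·R1: [0, -2, 6, -5, -15/2]
R3 ← R3 + (2)·R2: [0, 0, -18, 27, 45/2]
Echelon form has 3 nonzero rows, so rank(T) = 3.
The column space has dimension equal to the rank: 3.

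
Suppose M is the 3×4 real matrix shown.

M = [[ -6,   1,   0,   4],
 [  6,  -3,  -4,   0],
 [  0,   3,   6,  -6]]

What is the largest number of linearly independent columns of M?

Row reduce to echelon form.
R2 ← R2 + R1: [0, -2, -4, 4]
R3 ← R3 + (3/2)·R2: [0, 0, 0, 0]
Echelon form has 2 nonzero rows, so rank(M) = 2.
The rank gives the maximum number of linearly independent columns: 2.

2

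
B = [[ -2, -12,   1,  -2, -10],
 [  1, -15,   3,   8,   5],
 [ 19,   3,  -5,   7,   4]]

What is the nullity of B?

Row reduce to echelon form.
R2 ← R2 + (1/2)·R1: [0, -21, 7/2, 7, 0]
R3 ← R3 + (19/2)·R1: [0, -111, 9/2, -12, -91]
R3 ← R3 − (37/7)·R2: [0, 0, -14, -49, -91]
3 nonzero rows, so rank(B) = 3.
B has 5 columns; by rank–nullity, nullity = 5 − 3 = 2.

2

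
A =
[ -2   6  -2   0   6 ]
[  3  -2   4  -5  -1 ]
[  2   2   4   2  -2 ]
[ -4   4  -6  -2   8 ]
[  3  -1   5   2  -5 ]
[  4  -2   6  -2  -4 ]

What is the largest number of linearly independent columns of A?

Row reduce to echelon form.
R2 ← R2 + (3/2)·R1: [0, 7, 1, -5, 8]
R3 ← R3 + R1: [0, 8, 2, 2, 4]
R4 ← R4 − (2)·R1: [0, -8, -2, -2, -4]
R5 ← R5 + (3/2)·R1: [0, 8, 2, 2, 4]
R6 ← R6 + (2)·R1: [0, 10, 2, -2, 8]
R3 ← R3 − (8/7)·R2: [0, 0, 6/7, 54/7, -36/7]
R4 ← R4 + (8/7)·R2: [0, 0, -6/7, -54/7, 36/7]
R5 ← R5 − (8/7)·R2: [0, 0, 6/7, 54/7, -36/7]
R6 ← R6 − (10/7)·R2: [0, 0, 4/7, 36/7, -24/7]
R4 ← R4 + R3: [0, 0, 0, 0, 0]
R5 ← R5 − R3: [0, 0, 0, 0, 0]
R6 ← R6 − (2/3)·R3: [0, 0, 0, 0, 0]
Echelon form has 3 nonzero rows, so rank(A) = 3.
The rank gives the maximum number of linearly independent columns: 3.

3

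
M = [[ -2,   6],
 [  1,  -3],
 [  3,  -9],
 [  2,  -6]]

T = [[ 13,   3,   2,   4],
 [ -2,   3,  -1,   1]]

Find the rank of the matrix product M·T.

First compute MT:
[[-38,  12, -10,  -2],
 [ 19,  -6,   5,   1],
 [ 57, -18,  15,   3],
 [ 38, -12,  10,   2]]
Now row reduce the product.
R2 ← R2 + (1/2)·R1: [0, 0, 0, 0]
R3 ← R3 + (3/2)·R1: [0, 0, 0, 0]
R4 ← R4 + R1: [0, 0, 0, 0]
1 nonzero row, so rank(MT) = 1.

1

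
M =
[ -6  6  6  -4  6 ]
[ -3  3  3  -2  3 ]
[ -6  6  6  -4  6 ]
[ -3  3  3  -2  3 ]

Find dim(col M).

1

Row reduce to echelon form.
R2 ← R2 − (1/2)·R1: [0, 0, 0, 0, 0]
R3 ← R3 − R1: [0, 0, 0, 0, 0]
R4 ← R4 − (1/2)·R1: [0, 0, 0, 0, 0]
Echelon form has 1 nonzero row, so rank(M) = 1.
The column space has dimension equal to the rank: 1.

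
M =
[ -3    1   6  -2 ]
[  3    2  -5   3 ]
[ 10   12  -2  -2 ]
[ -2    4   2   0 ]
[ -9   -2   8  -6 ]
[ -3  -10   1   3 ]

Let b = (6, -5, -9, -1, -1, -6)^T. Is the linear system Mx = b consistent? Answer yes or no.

Row reduce the augmented matrix [M | b].
R2 ← R2 + R1: [0, 3, 1, 1, 1]
R3 ← R3 + (10/3)·R1: [0, 46/3, 18, -26/3, 11]
R4 ← R4 − (2/3)·R1: [0, 10/3, -2, 4/3, -5]
R5 ← R5 − (3)·R1: [0, -5, -10, 0, -19]
R6 ← R6 − R1: [0, -11, -5, 5, -12]
R3 ← R3 − (46/9)·R2: [0, 0, 116/9, -124/9, 53/9]
R4 ← R4 − (10/9)·R2: [0, 0, -28/9, 2/9, -55/9]
R5 ← R5 + (5/3)·R2: [0, 0, -25/3, 5/3, -52/3]
R6 ← R6 + (11/3)·R2: [0, 0, -4/3, 26/3, -25/3]
R4 ← R4 + (7/29)·R3: [0, 0, 0, -90/29, -136/29]
R5 ← R5 + (75/116)·R3: [0, 0, 0, -210/29, -1569/116]
R6 ← R6 + (3/29)·R3: [0, 0, 0, 210/29, -224/29]
R5 ← R5 − (7/3)·R4: [0, 0, 0, 0, -31/12]
R6 ← R6 + (7/3)·R4: [0, 0, 0, 0, -56/3]
R6 ← R6 − (224/31)·R5: [0, 0, 0, 0, 0]
The echelon form has 5 nonzero rows; the last pivot sits in the augmented column, so rank(M) = 4 but rank([M|b]) = 5.
Since the ranks differ, the system is inconsistent.

no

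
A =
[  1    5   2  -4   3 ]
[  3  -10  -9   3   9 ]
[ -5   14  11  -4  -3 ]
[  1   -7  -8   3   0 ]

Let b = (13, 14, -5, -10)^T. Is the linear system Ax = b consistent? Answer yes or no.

Row reduce the augmented matrix [A | b].
R2 ← R2 − (3)·R1: [0, -25, -15, 15, 0, -25]
R3 ← R3 + (5)·R1: [0, 39, 21, -24, 12, 60]
R4 ← R4 − R1: [0, -12, -10, 7, -3, -23]
R3 ← R3 + (39/25)·R2: [0, 0, -12/5, -3/5, 12, 21]
R4 ← R4 − (12/25)·R2: [0, 0, -14/5, -1/5, -3, -11]
R4 ← R4 − (7/6)·R3: [0, 0, 0, 1/2, -17, -71/2]
The echelon form has 4 nonzero rows, and every pivot lies in the first 5 columns, so rank(A) = rank([A|b]) = 4.
The system is consistent.

yes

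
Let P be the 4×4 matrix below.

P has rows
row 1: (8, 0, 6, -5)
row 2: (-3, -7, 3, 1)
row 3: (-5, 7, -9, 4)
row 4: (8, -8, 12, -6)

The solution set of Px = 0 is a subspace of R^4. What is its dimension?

Row reduce to echelon form.
R2 ← R2 + (3/8)·R1: [0, -7, 21/4, -7/8]
R3 ← R3 + (5/8)·R1: [0, 7, -21/4, 7/8]
R4 ← R4 − R1: [0, -8, 6, -1]
R3 ← R3 + R2: [0, 0, 0, 0]
R4 ← R4 − (8/7)·R2: [0, 0, 0, 0]
2 nonzero rows, so rank(P) = 2.
P has 4 columns; by rank–nullity, nullity = 4 − 2 = 2.

2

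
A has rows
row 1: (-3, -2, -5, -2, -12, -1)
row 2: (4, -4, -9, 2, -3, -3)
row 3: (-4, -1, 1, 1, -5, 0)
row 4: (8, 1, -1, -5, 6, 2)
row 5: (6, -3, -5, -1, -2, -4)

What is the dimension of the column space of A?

5

Row reduce to echelon form.
R2 ← R2 + (4/3)·R1: [0, -20/3, -47/3, -2/3, -19, -13/3]
R3 ← R3 − (4/3)·R1: [0, 5/3, 23/3, 11/3, 11, 4/3]
R4 ← R4 + (8/3)·R1: [0, -13/3, -43/3, -31/3, -26, -2/3]
R5 ← R5 + (2)·R1: [0, -7, -15, -5, -26, -6]
R3 ← R3 + (1/4)·R2: [0, 0, 15/4, 7/2, 25/4, 1/4]
R4 ← R4 − (13/20)·R2: [0, 0, -83/20, -99/10, -273/20, 43/20]
R5 ← R5 − (21/20)·R2: [0, 0, 29/20, -43/10, -121/20, -29/20]
R4 ← R4 + (83/75)·R3: [0, 0, 0, -452/75, -101/15, 182/75]
R5 ← R5 − (29/75)·R3: [0, 0, 0, -424/75, -127/15, -116/75]
R5 ← R5 − (106/113)·R4: [0, 0, 0, 0, -243/113, -432/113]
Echelon form has 5 nonzero rows, so rank(A) = 5.
The column space has dimension equal to the rank: 5.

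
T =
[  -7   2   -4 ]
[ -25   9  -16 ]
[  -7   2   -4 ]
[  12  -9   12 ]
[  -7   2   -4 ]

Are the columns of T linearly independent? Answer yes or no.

Row reduce T to echelon form.
R2 ← R2 − (25/7)·R1: [0, 13/7, -12/7]
R3 ← R3 − R1: [0, 0, 0]
R4 ← R4 + (12/7)·R1: [0, -39/7, 36/7]
R5 ← R5 − R1: [0, 0, 0]
R4 ← R4 + (3)·R2: [0, 0, 0]
2 pivots among 3 columns.
Only 2 < 3 pivot columns, so the columns are linearly dependent.

no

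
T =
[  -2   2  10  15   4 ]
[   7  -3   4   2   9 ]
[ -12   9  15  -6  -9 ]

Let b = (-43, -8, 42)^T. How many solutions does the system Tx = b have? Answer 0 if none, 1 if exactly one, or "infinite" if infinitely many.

infinite

Row reduce the augmented matrix [T | b].
R2 ← R2 + (7/2)·R1: [0, 4, 39, 109/2, 23, -317/2]
R3 ← R3 − (6)·R1: [0, -3, -45, -96, -33, 300]
R3 ← R3 + (3/4)·R2: [0, 0, -63/4, -441/8, -63/4, 1449/8]
The echelon form has 3 nonzero rows, and every pivot lies in the first 5 columns, so rank(T) = rank([T|b]) = 3.
The system is consistent.
rank = 3 < 5 unknowns, so there are infinitely many solutions.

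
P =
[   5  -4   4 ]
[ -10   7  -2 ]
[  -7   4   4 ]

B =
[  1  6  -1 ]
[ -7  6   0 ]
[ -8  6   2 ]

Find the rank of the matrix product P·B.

First compute PB:
[[  1,  30,   3],
 [-43, -30,   6],
 [-67,   6,  15]]
Now row reduce the product.
R2 ← R2 + (43)·R1: [0, 1260, 135]
R3 ← R3 + (67)·R1: [0, 2016, 216]
R3 ← R3 − (8/5)·R2: [0, 0, 0]
2 nonzero rows, so rank(PB) = 2.

2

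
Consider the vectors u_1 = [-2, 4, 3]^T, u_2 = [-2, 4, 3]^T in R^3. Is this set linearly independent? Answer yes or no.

Form the matrix with these vectors as rows and row reduce.
R2 ← R2 − R1: [0, 0, 0]
1 nonzero row, so the 2 vectors span a space of dimension 1.
Since 1 < 2, the vectors are linearly dependent.

no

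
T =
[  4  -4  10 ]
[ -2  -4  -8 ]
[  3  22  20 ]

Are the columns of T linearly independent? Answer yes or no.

Row reduce T to echelon form.
R2 ← R2 + (1/2)·R1: [0, -6, -3]
R3 ← R3 − (3/4)·R1: [0, 25, 25/2]
R3 ← R3 + (25/6)·R2: [0, 0, 0]
2 pivots among 3 columns.
Only 2 < 3 pivot columns, so the columns are linearly dependent.

no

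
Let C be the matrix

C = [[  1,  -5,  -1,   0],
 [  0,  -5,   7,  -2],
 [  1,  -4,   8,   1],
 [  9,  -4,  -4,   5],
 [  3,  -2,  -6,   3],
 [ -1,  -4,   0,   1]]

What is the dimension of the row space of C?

Row reduce to echelon form.
R3 ← R3 − R1: [0, 1, 9, 1]
R4 ← R4 − (9)·R1: [0, 41, 5, 5]
R5 ← R5 − (3)·R1: [0, 13, -3, 3]
R6 ← R6 + R1: [0, -9, -1, 1]
R3 ← R3 + (1/5)·R2: [0, 0, 52/5, 3/5]
R4 ← R4 + (41/5)·R2: [0, 0, 312/5, -57/5]
R5 ← R5 + (13/5)·R2: [0, 0, 76/5, -11/5]
R6 ← R6 − (9/5)·R2: [0, 0, -68/5, 23/5]
R4 ← R4 − (6)·R3: [0, 0, 0, -15]
R5 ← R5 − (19/13)·R3: [0, 0, 0, -40/13]
R6 ← R6 + (17/13)·R3: [0, 0, 0, 70/13]
R5 ← R5 − (8/39)·R4: [0, 0, 0, 0]
R6 ← R6 + (14/39)·R4: [0, 0, 0, 0]
Echelon form has 4 nonzero rows, so rank(C) = 4.
The row space has dimension equal to the rank: 4.

4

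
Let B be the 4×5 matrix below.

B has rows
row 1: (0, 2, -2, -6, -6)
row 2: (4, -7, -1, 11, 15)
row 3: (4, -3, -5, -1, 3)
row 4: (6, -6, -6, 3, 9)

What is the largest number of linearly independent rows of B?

Row reduce to echelon form.
Swap R1 ↔ R2
R3 ← R3 − R1: [0, 4, -4, -12, -12]
R4 ← R4 − (3/2)·R1: [0, 9/2, -9/2, -27/2, -27/2]
R3 ← R3 − (2)·R2: [0, 0, 0, 0, 0]
R4 ← R4 − (9/4)·R2: [0, 0, 0, 0, 0]
Echelon form has 2 nonzero rows, so rank(B) = 2.
The rank gives the maximum number of linearly independent rows: 2.

2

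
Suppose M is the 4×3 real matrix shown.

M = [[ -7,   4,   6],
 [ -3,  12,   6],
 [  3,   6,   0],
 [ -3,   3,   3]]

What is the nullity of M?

1

Row reduce to echelon form.
R2 ← R2 − (3/7)·R1: [0, 72/7, 24/7]
R3 ← R3 + (3/7)·R1: [0, 54/7, 18/7]
R4 ← R4 − (3/7)·R1: [0, 9/7, 3/7]
R3 ← R3 − (3/4)·R2: [0, 0, 0]
R4 ← R4 − (1/8)·R2: [0, 0, 0]
2 nonzero rows, so rank(M) = 2.
M has 3 columns; by rank–nullity, nullity = 3 − 2 = 1.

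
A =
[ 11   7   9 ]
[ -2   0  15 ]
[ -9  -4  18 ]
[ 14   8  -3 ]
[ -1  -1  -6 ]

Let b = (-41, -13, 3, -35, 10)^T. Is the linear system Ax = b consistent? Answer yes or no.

yes

Row reduce the augmented matrix [A | b].
R2 ← R2 + (2/11)·R1: [0, 14/11, 183/11, -225/11]
R3 ← R3 + (9/11)·R1: [0, 19/11, 279/11, -336/11]
R4 ← R4 − (14/11)·R1: [0, -10/11, -159/11, 189/11]
R5 ← R5 + (1/11)·R1: [0, -4/11, -57/11, 69/11]
R3 ← R3 − (19/14)·R2: [0, 0, 39/14, -39/14]
R4 ← R4 + (5/7)·R2: [0, 0, -18/7, 18/7]
R5 ← R5 + (2/7)·R2: [0, 0, -3/7, 3/7]
R4 ← R4 + (12/13)·R3: [0, 0, 0, 0]
R5 ← R5 + (2/13)·R3: [0, 0, 0, 0]
The echelon form has 3 nonzero rows, and every pivot lies in the first 3 columns, so rank(A) = rank([A|b]) = 3.
The system is consistent.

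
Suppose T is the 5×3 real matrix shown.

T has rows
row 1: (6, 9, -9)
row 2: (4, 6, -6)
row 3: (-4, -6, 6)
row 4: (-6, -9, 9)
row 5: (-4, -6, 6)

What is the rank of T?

Row reduce to echelon form.
R2 ← R2 − (2/3)·R1: [0, 0, 0]
R3 ← R3 + (2/3)·R1: [0, 0, 0]
R4 ← R4 + R1: [0, 0, 0]
R5 ← R5 + (2/3)·R1: [0, 0, 0]
Echelon form has 1 nonzero row, so rank(T) = 1.

1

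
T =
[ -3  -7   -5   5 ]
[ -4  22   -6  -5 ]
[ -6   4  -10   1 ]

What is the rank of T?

3

Row reduce to echelon form.
R2 ← R2 − (4/3)·R1: [0, 94/3, 2/3, -35/3]
R3 ← R3 − (2)·R1: [0, 18, 0, -9]
R3 ← R3 − (27/47)·R2: [0, 0, -18/47, -108/47]
Echelon form has 3 nonzero rows, so rank(T) = 3.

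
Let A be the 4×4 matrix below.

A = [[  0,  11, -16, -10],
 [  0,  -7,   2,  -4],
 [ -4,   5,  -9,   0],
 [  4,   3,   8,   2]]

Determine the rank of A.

4

Row reduce to echelon form.
Swap R1 ↔ R3
R4 ← R4 + R1: [0, 8, -1, 2]
R3 ← R3 + (11/7)·R2: [0, 0, -90/7, -114/7]
R4 ← R4 + (8/7)·R2: [0, 0, 9/7, -18/7]
R4 ← R4 + (1/10)·R3: [0, 0, 0, -21/5]
Echelon form has 4 nonzero rows, so rank(A) = 4.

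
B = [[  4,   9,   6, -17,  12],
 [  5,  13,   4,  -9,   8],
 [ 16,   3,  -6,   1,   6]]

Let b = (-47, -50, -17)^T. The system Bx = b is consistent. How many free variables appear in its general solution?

Row reduce the augmented matrix [B | b].
R2 ← R2 − (5/4)·R1: [0, 7/4, -7/2, 49/4, -7, 35/4]
R3 ← R3 − (4)·R1: [0, -33, -30, 69, -42, 171]
R3 ← R3 + (132/7)·R2: [0, 0, -96, 300, -174, 336]
The echelon form has 3 nonzero rows, and every pivot lies in the first 5 columns, so rank(B) = rank([B|b]) = 3.
The system is consistent.
Free variables = (unknowns) − (rank) = 5 − 3 = 2.

2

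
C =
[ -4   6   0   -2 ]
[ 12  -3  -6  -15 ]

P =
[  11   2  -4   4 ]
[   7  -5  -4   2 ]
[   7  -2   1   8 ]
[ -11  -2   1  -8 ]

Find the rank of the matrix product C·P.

2

First compute CP:
[[ 20, -34, -10,  12],
 [234,  81, -57, 114]]
Now row reduce the product.
R2 ← R2 − (117/10)·R1: [0, 2394/5, 60, -132/5]
2 nonzero rows, so rank(CP) = 2.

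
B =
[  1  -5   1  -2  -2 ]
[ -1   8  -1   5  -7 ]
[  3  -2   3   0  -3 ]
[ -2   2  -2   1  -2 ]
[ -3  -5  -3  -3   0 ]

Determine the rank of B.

3

Row reduce to echelon form.
R2 ← R2 + R1: [0, 3, 0, 3, -9]
R3 ← R3 − (3)·R1: [0, 13, 0, 6, 3]
R4 ← R4 + (2)·R1: [0, -8, 0, -3, -6]
R5 ← R5 + (3)·R1: [0, -20, 0, -9, -6]
R3 ← R3 − (13/3)·R2: [0, 0, 0, -7, 42]
R4 ← R4 + (8/3)·R2: [0, 0, 0, 5, -30]
R5 ← R5 + (20/3)·R2: [0, 0, 0, 11, -66]
R4 ← R4 + (5/7)·R3: [0, 0, 0, 0, 0]
R5 ← R5 + (11/7)·R3: [0, 0, 0, 0, 0]
Echelon form has 3 nonzero rows, so rank(B) = 3.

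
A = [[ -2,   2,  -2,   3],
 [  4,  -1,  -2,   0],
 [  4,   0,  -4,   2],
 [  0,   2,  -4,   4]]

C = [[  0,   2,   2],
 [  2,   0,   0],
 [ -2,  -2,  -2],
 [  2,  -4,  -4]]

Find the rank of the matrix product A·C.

First compute AC:
[[ 14, -12, -12],
 [  2,  12,  12],
 [ 12,   8,   8],
 [ 20,  -8,  -8]]
Now row reduce the product.
R2 ← R2 − (1/7)·R1: [0, 96/7, 96/7]
R3 ← R3 − (6/7)·R1: [0, 128/7, 128/7]
R4 ← R4 − (10/7)·R1: [0, 64/7, 64/7]
R3 ← R3 − (4/3)·R2: [0, 0, 0]
R4 ← R4 − (2/3)·R2: [0, 0, 0]
2 nonzero rows, so rank(AC) = 2.

2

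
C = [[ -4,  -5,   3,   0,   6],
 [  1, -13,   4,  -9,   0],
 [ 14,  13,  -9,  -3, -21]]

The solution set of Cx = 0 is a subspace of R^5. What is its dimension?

2

Row reduce to echelon form.
R2 ← R2 + (1/4)·R1: [0, -57/4, 19/4, -9, 3/2]
R3 ← R3 + (7/2)·R1: [0, -9/2, 3/2, -3, 0]
R3 ← R3 − (6/19)·R2: [0, 0, 0, -3/19, -9/19]
3 nonzero rows, so rank(C) = 3.
C has 5 columns; by rank–nullity, nullity = 5 − 3 = 2.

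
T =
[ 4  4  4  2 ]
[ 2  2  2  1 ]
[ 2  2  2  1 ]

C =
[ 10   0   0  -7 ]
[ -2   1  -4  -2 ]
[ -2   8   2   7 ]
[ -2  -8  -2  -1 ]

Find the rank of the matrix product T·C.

First compute TC:
[[ 20,  20, -12, -10],
 [ 10,  10,  -6,  -5],
 [ 10,  10,  -6,  -5]]
Now row reduce the product.
R2 ← R2 − (1/2)·R1: [0, 0, 0, 0]
R3 ← R3 − (1/2)·R1: [0, 0, 0, 0]
1 nonzero row, so rank(TC) = 1.

1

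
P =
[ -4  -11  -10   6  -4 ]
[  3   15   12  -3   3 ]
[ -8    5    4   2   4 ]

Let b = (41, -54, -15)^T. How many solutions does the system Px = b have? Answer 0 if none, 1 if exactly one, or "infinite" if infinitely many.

Row reduce the augmented matrix [P | b].
R2 ← R2 + (3/4)·R1: [0, 27/4, 9/2, 3/2, 0, -93/4]
R3 ← R3 − (2)·R1: [0, 27, 24, -10, 12, -97]
R3 ← R3 − (4)·R2: [0, 0, 6, -16, 12, -4]
The echelon form has 3 nonzero rows, and every pivot lies in the first 5 columns, so rank(P) = rank([P|b]) = 3.
The system is consistent.
rank = 3 < 5 unknowns, so there are infinitely many solutions.

infinite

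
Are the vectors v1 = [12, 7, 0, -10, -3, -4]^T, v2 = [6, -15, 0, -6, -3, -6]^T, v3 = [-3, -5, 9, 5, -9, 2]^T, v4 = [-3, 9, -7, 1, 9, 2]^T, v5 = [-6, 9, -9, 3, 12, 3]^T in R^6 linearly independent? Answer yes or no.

no

Form the matrix with these vectors as rows and row reduce.
R2 ← R2 − (1/2)·R1: [0, -37/2, 0, -1, -3/2, -4]
R3 ← R3 + (1/4)·R1: [0, -13/4, 9, 5/2, -39/4, 1]
R4 ← R4 + (1/4)·R1: [0, 43/4, -7, -3/2, 33/4, 1]
R5 ← R5 + (1/2)·R1: [0, 25/2, -9, -2, 21/2, 1]
R3 ← R3 − (13/74)·R2: [0, 0, 9, 99/37, -351/37, 63/37]
R4 ← R4 + (43/74)·R2: [0, 0, -7, -77/37, 273/37, -49/37]
R5 ← R5 + (25/37)·R2: [0, 0, -9, -99/37, 351/37, -63/37]
R4 ← R4 + (7/9)·R3: [0, 0, 0, 0, 0, 0]
R5 ← R5 + R3: [0, 0, 0, 0, 0, 0]
3 nonzero rows, so the 5 vectors span a space of dimension 3.
Since 3 < 5, the vectors are linearly dependent.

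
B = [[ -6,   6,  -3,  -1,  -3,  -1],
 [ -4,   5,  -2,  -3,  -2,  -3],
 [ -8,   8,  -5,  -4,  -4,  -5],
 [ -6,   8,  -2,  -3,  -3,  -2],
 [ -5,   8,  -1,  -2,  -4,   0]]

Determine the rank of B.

4

Row reduce to echelon form.
R2 ← R2 − (2/3)·R1: [0, 1, 0, -7/3, 0, -7/3]
R3 ← R3 − (4/3)·R1: [0, 0, -1, -8/3, 0, -11/3]
R4 ← R4 − R1: [0, 2, 1, -2, 0, -1]
R5 ← R5 − (5/6)·R1: [0, 3, 3/2, -7/6, -3/2, 5/6]
R4 ← R4 − (2)·R2: [0, 0, 1, 8/3, 0, 11/3]
R5 ← R5 − (3)·R2: [0, 0, 3/2, 35/6, -3/2, 47/6]
R4 ← R4 + R3: [0, 0, 0, 0, 0, 0]
R5 ← R5 + (3/2)·R3: [0, 0, 0, 11/6, -3/2, 7/3]
Swap R4 ↔ R5
Echelon form has 4 nonzero rows, so rank(B) = 4.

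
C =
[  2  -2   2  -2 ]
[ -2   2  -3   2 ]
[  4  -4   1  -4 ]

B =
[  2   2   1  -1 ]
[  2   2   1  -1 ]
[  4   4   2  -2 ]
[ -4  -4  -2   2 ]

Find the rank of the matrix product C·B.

1

First compute CB:
[[ 16,  16,   8,  -8],
 [-20, -20, -10,  10],
 [ 20,  20,  10, -10]]
Now row reduce the product.
R2 ← R2 + (5/4)·R1: [0, 0, 0, 0]
R3 ← R3 − (5/4)·R1: [0, 0, 0, 0]
1 nonzero row, so rank(CB) = 1.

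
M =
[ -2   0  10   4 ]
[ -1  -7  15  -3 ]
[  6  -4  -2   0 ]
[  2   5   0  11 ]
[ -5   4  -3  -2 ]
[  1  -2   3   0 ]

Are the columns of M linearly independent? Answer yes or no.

Row reduce M to echelon form.
R2 ← R2 − (1/2)·R1: [0, -7, 10, -5]
R3 ← R3 + (3)·R1: [0, -4, 28, 12]
R4 ← R4 + R1: [0, 5, 10, 15]
R5 ← R5 − (5/2)·R1: [0, 4, -28, -12]
R6 ← R6 + (1/2)·R1: [0, -2, 8, 2]
R3 ← R3 − (4/7)·R2: [0, 0, 156/7, 104/7]
R4 ← R4 + (5/7)·R2: [0, 0, 120/7, 80/7]
R5 ← R5 + (4/7)·R2: [0, 0, -156/7, -104/7]
R6 ← R6 − (2/7)·R2: [0, 0, 36/7, 24/7]
R4 ← R4 − (10/13)·R3: [0, 0, 0, 0]
R5 ← R5 + R3: [0, 0, 0, 0]
R6 ← R6 − (3/13)·R3: [0, 0, 0, 0]
3 pivots among 4 columns.
Only 3 < 4 pivot columns, so the columns are linearly dependent.

no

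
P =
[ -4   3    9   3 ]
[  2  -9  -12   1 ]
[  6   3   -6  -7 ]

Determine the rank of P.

2

Row reduce to echelon form.
R2 ← R2 + (1/2)·R1: [0, -15/2, -15/2, 5/2]
R3 ← R3 + (3/2)·R1: [0, 15/2, 15/2, -5/2]
R3 ← R3 + R2: [0, 0, 0, 0]
Echelon form has 2 nonzero rows, so rank(P) = 2.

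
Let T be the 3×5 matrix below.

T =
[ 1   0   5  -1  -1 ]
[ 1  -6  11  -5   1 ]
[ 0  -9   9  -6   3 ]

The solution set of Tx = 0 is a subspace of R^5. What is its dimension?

3

Row reduce to echelon form.
R2 ← R2 − R1: [0, -6, 6, -4, 2]
R3 ← R3 − (3/2)·R2: [0, 0, 0, 0, 0]
2 nonzero rows, so rank(T) = 2.
T has 5 columns; by rank–nullity, nullity = 5 − 2 = 3.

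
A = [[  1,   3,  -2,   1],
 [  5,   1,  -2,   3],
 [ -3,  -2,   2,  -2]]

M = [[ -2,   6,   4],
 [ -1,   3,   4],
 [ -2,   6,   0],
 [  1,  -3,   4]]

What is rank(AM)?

First compute AM:
[[  0,   0,  20],
 [ -4,  12,  36],
 [  2,  -6, -28]]
Now row reduce the product.
Swap R1 ↔ R2
R3 ← R3 + (1/2)·R1: [0, 0, -10]
R3 ← R3 + (1/2)·R2: [0, 0, 0]
2 nonzero rows, so rank(AM) = 2.

2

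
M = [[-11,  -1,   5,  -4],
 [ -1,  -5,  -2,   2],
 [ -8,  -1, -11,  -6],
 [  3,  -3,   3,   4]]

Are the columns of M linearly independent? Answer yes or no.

Row reduce M to echelon form.
R2 ← R2 − (1/11)·R1: [0, -54/11, -27/11, 26/11]
R3 ← R3 − (8/11)·R1: [0, -3/11, -161/11, -34/11]
R4 ← R4 + (3/11)·R1: [0, -36/11, 48/11, 32/11]
R3 ← R3 − (1/18)·R2: [0, 0, -29/2, -29/9]
R4 ← R4 − (2/3)·R2: [0, 0, 6, 4/3]
R4 ← R4 + (12/29)·R3: [0, 0, 0, 0]
3 pivots among 4 columns.
Only 3 < 4 pivot columns, so the columns are linearly dependent.

no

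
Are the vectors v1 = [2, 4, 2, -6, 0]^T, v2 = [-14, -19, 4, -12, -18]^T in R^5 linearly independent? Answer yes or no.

yes

Form the matrix with these vectors as rows and row reduce.
R2 ← R2 + (7)·R1: [0, 9, 18, -54, -18]
2 nonzero rows, so the 2 vectors span a space of dimension 2.
Since 2 = 2, the vectors are linearly independent.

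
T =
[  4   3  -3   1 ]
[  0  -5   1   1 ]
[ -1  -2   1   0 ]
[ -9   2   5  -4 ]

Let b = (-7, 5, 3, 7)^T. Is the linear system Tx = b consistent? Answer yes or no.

yes

Row reduce the augmented matrix [T | b].
R3 ← R3 + (1/4)·R1: [0, -5/4, 1/4, 1/4, 5/4]
R4 ← R4 + (9/4)·R1: [0, 35/4, -7/4, -7/4, -35/4]
R3 ← R3 − (1/4)·R2: [0, 0, 0, 0, 0]
R4 ← R4 + (7/4)·R2: [0, 0, 0, 0, 0]
The echelon form has 2 nonzero rows, and every pivot lies in the first 4 columns, so rank(T) = rank([T|b]) = 2.
The system is consistent.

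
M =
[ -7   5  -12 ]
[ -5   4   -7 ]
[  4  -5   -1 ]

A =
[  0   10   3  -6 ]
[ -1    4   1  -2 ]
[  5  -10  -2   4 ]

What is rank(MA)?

First compute MA:
[[-65,  70,   8, -16],
 [-39,  36,   3,  -6],
 [  0,  30,   9, -18]]
Now row reduce the product.
R2 ← R2 − (3/5)·R1: [0, -6, -9/5, 18/5]
R3 ← R3 + (5)·R2: [0, 0, 0, 0]
2 nonzero rows, so rank(MA) = 2.

2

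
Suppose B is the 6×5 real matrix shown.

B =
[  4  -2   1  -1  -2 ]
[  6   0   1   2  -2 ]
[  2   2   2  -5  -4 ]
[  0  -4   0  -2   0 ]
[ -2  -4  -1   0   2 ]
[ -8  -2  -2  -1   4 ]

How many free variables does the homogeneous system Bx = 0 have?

Row reduce to echelon form.
R2 ← R2 − (3/2)·R1: [0, 3, -1/2, 7/2, 1]
R3 ← R3 − (1/2)·R1: [0, 3, 3/2, -9/2, -3]
R5 ← R5 + (1/2)·R1: [0, -5, -1/2, -1/2, 1]
R6 ← R6 + (2)·R1: [0, -6, 0, -3, 0]
R3 ← R3 − R2: [0, 0, 2, -8, -4]
R4 ← R4 + (4/3)·R2: [0, 0, -2/3, 8/3, 4/3]
R5 ← R5 + (5/3)·R2: [0, 0, -4/3, 16/3, 8/3]
R6 ← R6 + (2)·R2: [0, 0, -1, 4, 2]
R4 ← R4 + (1/3)·R3: [0, 0, 0, 0, 0]
R5 ← R5 + (2/3)·R3: [0, 0, 0, 0, 0]
R6 ← R6 + (1/2)·R3: [0, 0, 0, 0, 0]
3 nonzero rows, so rank(B) = 3.
B has 5 columns; by rank–nullity, nullity = 5 − 3 = 2.

2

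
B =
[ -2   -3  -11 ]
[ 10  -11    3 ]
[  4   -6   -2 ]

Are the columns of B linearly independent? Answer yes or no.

Row reduce B to echelon form.
R2 ← R2 + (5)·R1: [0, -26, -52]
R3 ← R3 + (2)·R1: [0, -12, -24]
R3 ← R3 − (6/13)·R2: [0, 0, 0]
2 pivots among 3 columns.
Only 2 < 3 pivot columns, so the columns are linearly dependent.

no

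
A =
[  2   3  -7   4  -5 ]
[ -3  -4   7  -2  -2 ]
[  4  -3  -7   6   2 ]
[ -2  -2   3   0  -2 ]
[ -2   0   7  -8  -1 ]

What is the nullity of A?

Row reduce to echelon form.
R2 ← R2 + (3/2)·R1: [0, 1/2, -7/2, 4, -19/2]
R3 ← R3 − (2)·R1: [0, -9, 7, -2, 12]
R4 ← R4 + R1: [0, 1, -4, 4, -7]
R5 ← R5 + R1: [0, 3, 0, -4, -6]
R3 ← R3 + (18)·R2: [0, 0, -56, 70, -159]
R4 ← R4 − (2)·R2: [0, 0, 3, -4, 12]
R5 ← R5 − (6)·R2: [0, 0, 21, -28, 51]
R4 ← R4 + (3/56)·R3: [0, 0, 0, -1/4, 195/56]
R5 ← R5 + (3/8)·R3: [0, 0, 0, -7/4, -69/8]
R5 ← R5 − (7)·R4: [0, 0, 0, 0, -33]
5 nonzero rows, so rank(A) = 5.
A has 5 columns; by rank–nullity, nullity = 5 − 5 = 0.

0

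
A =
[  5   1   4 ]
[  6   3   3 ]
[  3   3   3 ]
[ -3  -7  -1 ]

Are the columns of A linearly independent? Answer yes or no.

Row reduce A to echelon form.
R2 ← R2 − (6/5)·R1: [0, 9/5, -9/5]
R3 ← R3 − (3/5)·R1: [0, 12/5, 3/5]
R4 ← R4 + (3/5)·R1: [0, -32/5, 7/5]
R3 ← R3 − (4/3)·R2: [0, 0, 3]
R4 ← R4 + (32/9)·R2: [0, 0, -5]
R4 ← R4 + (5/3)·R3: [0, 0, 0]
3 pivots among 3 columns.
Every column is a pivot column, so the columns are linearly independent.

yes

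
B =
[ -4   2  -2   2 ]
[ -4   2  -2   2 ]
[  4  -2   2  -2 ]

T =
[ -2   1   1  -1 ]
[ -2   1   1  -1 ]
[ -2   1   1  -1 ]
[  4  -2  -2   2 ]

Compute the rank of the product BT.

1

First compute BT:
[[ 16,  -8,  -8,   8],
 [ 16,  -8,  -8,   8],
 [-16,   8,   8,  -8]]
Now row reduce the product.
R2 ← R2 − R1: [0, 0, 0, 0]
R3 ← R3 + R1: [0, 0, 0, 0]
1 nonzero row, so rank(BT) = 1.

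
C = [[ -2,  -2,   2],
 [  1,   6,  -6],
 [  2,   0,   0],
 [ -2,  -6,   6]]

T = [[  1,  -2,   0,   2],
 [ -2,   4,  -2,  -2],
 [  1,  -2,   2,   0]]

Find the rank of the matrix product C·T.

2

First compute CT:
[[  4,  -8,   8,   0],
 [-17,  34, -24, -10],
 [  2,  -4,   0,   4],
 [ 16, -32,  24,   8]]
Now row reduce the product.
R2 ← R2 + (17/4)·R1: [0, 0, 10, -10]
R3 ← R3 − (1/2)·R1: [0, 0, -4, 4]
R4 ← R4 − (4)·R1: [0, 0, -8, 8]
R3 ← R3 + (2/5)·R2: [0, 0, 0, 0]
R4 ← R4 + (4/5)·R2: [0, 0, 0, 0]
2 nonzero rows, so rank(CT) = 2.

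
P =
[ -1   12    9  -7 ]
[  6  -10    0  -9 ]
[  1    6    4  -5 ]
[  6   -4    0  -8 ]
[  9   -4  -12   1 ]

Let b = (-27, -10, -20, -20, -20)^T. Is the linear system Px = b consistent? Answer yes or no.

Row reduce the augmented matrix [P | b].
R2 ← R2 + (6)·R1: [0, 62, 54, -51, -172]
R3 ← R3 + R1: [0, 18, 13, -12, -47]
R4 ← R4 + (6)·R1: [0, 68, 54, -50, -182]
R5 ← R5 + (9)·R1: [0, 104, 69, -62, -263]
R3 ← R3 − (9/31)·R2: [0, 0, -83/31, 87/31, 91/31]
R4 ← R4 − (34/31)·R2: [0, 0, -162/31, 184/31, 206/31]
R5 ← R5 − (52/31)·R2: [0, 0, -669/31, 730/31, 791/31]
R4 ← R4 − (162/83)·R3: [0, 0, 0, 38/83, 76/83]
R5 ← R5 − (669/83)·R3: [0, 0, 0, 77/83, 154/83]
R5 ← R5 − (77/38)·R4: [0, 0, 0, 0, 0]
The echelon form has 4 nonzero rows, and every pivot lies in the first 4 columns, so rank(P) = rank([P|b]) = 4.
The system is consistent.

yes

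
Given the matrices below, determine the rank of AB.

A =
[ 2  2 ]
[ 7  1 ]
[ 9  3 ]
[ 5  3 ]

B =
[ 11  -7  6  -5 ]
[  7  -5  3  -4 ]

First compute AB:
[[ 36, -24,  18, -18],
 [ 84, -54,  45, -39],
 [120, -78,  63, -57],
 [ 76, -50,  39, -37]]
Now row reduce the product.
R2 ← R2 − (7/3)·R1: [0, 2, 3, 3]
R3 ← R3 − (10/3)·R1: [0, 2, 3, 3]
R4 ← R4 − (19/9)·R1: [0, 2/3, 1, 1]
R3 ← R3 − R2: [0, 0, 0, 0]
R4 ← R4 − (1/3)·R2: [0, 0, 0, 0]
2 nonzero rows, so rank(AB) = 2.

2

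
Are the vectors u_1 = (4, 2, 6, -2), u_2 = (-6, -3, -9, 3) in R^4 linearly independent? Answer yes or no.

Form the matrix with these vectors as rows and row reduce.
R2 ← R2 + (3/2)·R1: [0, 0, 0, 0]
1 nonzero row, so the 2 vectors span a space of dimension 1.
Since 1 < 2, the vectors are linearly dependent.

no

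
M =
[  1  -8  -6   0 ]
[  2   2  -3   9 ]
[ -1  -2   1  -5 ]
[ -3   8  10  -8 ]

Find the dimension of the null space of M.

Row reduce to echelon form.
R2 ← R2 − (2)·R1: [0, 18, 9, 9]
R3 ← R3 + R1: [0, -10, -5, -5]
R4 ← R4 + (3)·R1: [0, -16, -8, -8]
R3 ← R3 + (5/9)·R2: [0, 0, 0, 0]
R4 ← R4 + (8/9)·R2: [0, 0, 0, 0]
2 nonzero rows, so rank(M) = 2.
M has 4 columns; by rank–nullity, nullity = 4 − 2 = 2.

2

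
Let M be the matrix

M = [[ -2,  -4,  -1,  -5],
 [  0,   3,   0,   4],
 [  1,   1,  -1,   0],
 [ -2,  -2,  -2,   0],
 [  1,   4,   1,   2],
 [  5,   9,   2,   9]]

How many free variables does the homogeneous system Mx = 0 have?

Row reduce to echelon form.
R3 ← R3 + (1/2)·R1: [0, -1, -3/2, -5/2]
R4 ← R4 − R1: [0, 2, -1, 5]
R5 ← R5 + (1/2)·R1: [0, 2, 1/2, -1/2]
R6 ← R6 + (5/2)·R1: [0, -1, -1/2, -7/2]
R3 ← R3 + (1/3)·R2: [0, 0, -3/2, -7/6]
R4 ← R4 − (2/3)·R2: [0, 0, -1, 7/3]
R5 ← R5 − (2/3)·R2: [0, 0, 1/2, -19/6]
R6 ← R6 + (1/3)·R2: [0, 0, -1/2, -13/6]
R4 ← R4 − (2/3)·R3: [0, 0, 0, 28/9]
R5 ← R5 + (1/3)·R3: [0, 0, 0, -32/9]
R6 ← R6 − (1/3)·R3: [0, 0, 0, -16/9]
R5 ← R5 + (8/7)·R4: [0, 0, 0, 0]
R6 ← R6 + (4/7)·R4: [0, 0, 0, 0]
4 nonzero rows, so rank(M) = 4.
M has 4 columns; by rank–nullity, nullity = 4 − 4 = 0.

0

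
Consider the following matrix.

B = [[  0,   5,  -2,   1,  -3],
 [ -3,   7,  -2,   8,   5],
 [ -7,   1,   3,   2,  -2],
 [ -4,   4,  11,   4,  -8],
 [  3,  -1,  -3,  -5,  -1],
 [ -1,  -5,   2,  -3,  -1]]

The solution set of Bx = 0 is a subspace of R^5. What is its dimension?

Row reduce to echelon form.
Swap R1 ↔ R2
R3 ← R3 − (7/3)·R1: [0, -46/3, 23/3, -50/3, -41/3]
R4 ← R4 − (4/3)·R1: [0, -16/3, 41/3, -20/3, -44/3]
R5 ← R5 + R1: [0, 6, -5, 3, 4]
R6 ← R6 − (1/3)·R1: [0, -22/3, 8/3, -17/3, -8/3]
R3 ← R3 + (46/15)·R2: [0, 0, 23/15, -68/5, -343/15]
R4 ← R4 + (16/15)·R2: [0, 0, 173/15, -28/5, -268/15]
R5 ← R5 − (6/5)·R2: [0, 0, -13/5, 9/5, 38/5]
R6 ← R6 + (22/15)·R2: [0, 0, -4/15, -21/5, -106/15]
R4 ← R4 − (173/23)·R3: [0, 0, 0, 2224/23, 3545/23]
R5 ← R5 + (39/23)·R3: [0, 0, 0, -489/23, -717/23]
R6 ← R6 + (4/23)·R3: [0, 0, 0, -151/23, -254/23]
R5 ← R5 + (489/2224)·R4: [0, 0, 0, 0, 6039/2224]
R6 ← R6 + (151/2224)·R4: [0, 0, 0, 0, -1287/2224]
R6 ← R6 + (13/61)·R5: [0, 0, 0, 0, 0]
5 nonzero rows, so rank(B) = 5.
B has 5 columns; by rank–nullity, nullity = 5 − 5 = 0.

0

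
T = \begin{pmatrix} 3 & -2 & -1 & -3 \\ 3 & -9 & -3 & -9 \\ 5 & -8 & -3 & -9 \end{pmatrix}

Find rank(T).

2

Row reduce to echelon form.
R2 ← R2 − R1: [0, -7, -2, -6]
R3 ← R3 − (5/3)·R1: [0, -14/3, -4/3, -4]
R3 ← R3 − (2/3)·R2: [0, 0, 0, 0]
Echelon form has 2 nonzero rows, so rank(T) = 2.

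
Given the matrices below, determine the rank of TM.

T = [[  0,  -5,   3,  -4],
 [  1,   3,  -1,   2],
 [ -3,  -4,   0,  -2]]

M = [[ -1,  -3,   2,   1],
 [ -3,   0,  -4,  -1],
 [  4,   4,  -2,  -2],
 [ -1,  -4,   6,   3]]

2

First compute TM:
[[ 31,  28, -10, -13],
 [-16, -15,   4,   6],
 [ 17,  17,  -2,  -5]]
Now row reduce the product.
R2 ← R2 + (16/31)·R1: [0, -17/31, -36/31, -22/31]
R3 ← R3 − (17/31)·R1: [0, 51/31, 108/31, 66/31]
R3 ← R3 + (3)·R2: [0, 0, 0, 0]
2 nonzero rows, so rank(TM) = 2.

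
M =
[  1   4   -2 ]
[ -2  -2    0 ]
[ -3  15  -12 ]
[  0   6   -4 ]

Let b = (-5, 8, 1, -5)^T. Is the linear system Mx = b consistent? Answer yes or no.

no

Row reduce the augmented matrix [M | b].
R2 ← R2 + (2)·R1: [0, 6, -4, -2]
R3 ← R3 + (3)·R1: [0, 27, -18, -14]
R3 ← R3 − (9/2)·R2: [0, 0, 0, -5]
R4 ← R4 − R2: [0, 0, 0, -3]
R4 ← R4 − (3/5)·R3: [0, 0, 0, 0]
The echelon form has 3 nonzero rows; the last pivot sits in the augmented column, so rank(M) = 2 but rank([M|b]) = 3.
Since the ranks differ, the system is inconsistent.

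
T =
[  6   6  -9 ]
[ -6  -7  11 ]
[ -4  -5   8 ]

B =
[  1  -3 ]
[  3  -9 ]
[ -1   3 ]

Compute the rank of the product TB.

1

First compute TB:
[[ 33, -99],
 [-38, 114],
 [-27,  81]]
Now row reduce the product.
R2 ← R2 + (38/33)·R1: [0, 0]
R3 ← R3 + (9/11)·R1: [0, 0]
1 nonzero row, so rank(TB) = 1.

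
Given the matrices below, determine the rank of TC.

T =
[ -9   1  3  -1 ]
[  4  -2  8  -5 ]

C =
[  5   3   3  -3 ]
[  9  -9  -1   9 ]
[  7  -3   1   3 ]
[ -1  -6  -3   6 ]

First compute TC:
[[-14, -39, -22,  39],
 [ 63,  36,  37, -36]]
Now row reduce the product.
R2 ← R2 + (9/2)·R1: [0, -279/2, -62, 279/2]
2 nonzero rows, so rank(TC) = 2.

2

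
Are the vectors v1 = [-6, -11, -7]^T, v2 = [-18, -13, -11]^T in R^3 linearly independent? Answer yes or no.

yes

Form the matrix with these vectors as rows and row reduce.
R2 ← R2 − (3)·R1: [0, 20, 10]
2 nonzero rows, so the 2 vectors span a space of dimension 2.
Since 2 = 2, the vectors are linearly independent.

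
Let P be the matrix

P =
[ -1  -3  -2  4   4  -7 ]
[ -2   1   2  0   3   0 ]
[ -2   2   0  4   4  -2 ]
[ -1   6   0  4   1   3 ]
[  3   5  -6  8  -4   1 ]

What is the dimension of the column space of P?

3

Row reduce to echelon form.
R2 ← R2 − (2)·R1: [0, 7, 6, -8, -5, 14]
R3 ← R3 − (2)·R1: [0, 8, 4, -4, -4, 12]
R4 ← R4 − R1: [0, 9, 2, 0, -3, 10]
R5 ← R5 + (3)·R1: [0, -4, -12, 20, 8, -20]
R3 ← R3 − (8/7)·R2: [0, 0, -20/7, 36/7, 12/7, -4]
R4 ← R4 − (9/7)·R2: [0, 0, -40/7, 72/7, 24/7, -8]
R5 ← R5 + (4/7)·R2: [0, 0, -60/7, 108/7, 36/7, -12]
R4 ← R4 − (2)·R3: [0, 0, 0, 0, 0, 0]
R5 ← R5 − (3)·R3: [0, 0, 0, 0, 0, 0]
Echelon form has 3 nonzero rows, so rank(P) = 3.
The column space has dimension equal to the rank: 3.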